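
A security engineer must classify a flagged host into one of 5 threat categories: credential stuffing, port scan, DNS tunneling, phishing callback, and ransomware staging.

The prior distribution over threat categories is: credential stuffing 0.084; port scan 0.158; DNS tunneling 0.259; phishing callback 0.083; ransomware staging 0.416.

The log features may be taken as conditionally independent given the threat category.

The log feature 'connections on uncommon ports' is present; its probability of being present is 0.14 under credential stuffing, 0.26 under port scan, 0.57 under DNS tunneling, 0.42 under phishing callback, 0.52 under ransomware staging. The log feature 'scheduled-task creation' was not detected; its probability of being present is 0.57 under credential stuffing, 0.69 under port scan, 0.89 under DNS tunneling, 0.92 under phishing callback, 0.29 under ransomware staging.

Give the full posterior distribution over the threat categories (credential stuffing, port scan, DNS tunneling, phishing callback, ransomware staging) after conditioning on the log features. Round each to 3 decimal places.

For each hypothesis, the unnormalized posterior weight is prior × product of the log feature likelihoods (using 1 − P(present | H) for each absent log feature):
  credential stuffing: 0.084 × 0.14 × (1 − 0.57) = 0.0050568
  port scan: 0.158 × 0.26 × (1 − 0.69) = 0.012735
  DNS tunneling: 0.259 × 0.57 × (1 − 0.89) = 0.016239
  phishing callback: 0.083 × 0.42 × (1 − 0.92) = 0.0027888
  ransomware staging: 0.416 × 0.52 × (1 − 0.29) = 0.15359
The unnormalized weights sum to 0.19041.
P(credential stuffing | evidence) = 0.0050568 / 0.19041 ≈ 0.027
P(port scan | evidence) = 0.012735 / 0.19041 ≈ 0.067
P(DNS tunneling | evidence) = 0.016239 / 0.19041 ≈ 0.085
P(phishing callback | evidence) = 0.0027888 / 0.19041 ≈ 0.015
P(ransomware staging | evidence) = 0.15359 / 0.19041 ≈ 0.807

0.027, 0.067, 0.085, 0.015, 0.807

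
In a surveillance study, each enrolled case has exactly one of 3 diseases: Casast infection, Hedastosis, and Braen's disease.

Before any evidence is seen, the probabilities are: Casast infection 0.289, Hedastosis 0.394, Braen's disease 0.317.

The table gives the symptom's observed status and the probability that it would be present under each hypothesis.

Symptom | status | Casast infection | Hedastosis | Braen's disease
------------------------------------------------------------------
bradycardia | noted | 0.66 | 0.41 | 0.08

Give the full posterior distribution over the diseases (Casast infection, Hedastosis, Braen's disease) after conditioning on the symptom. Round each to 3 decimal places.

For each hypothesis, the unnormalized posterior weight is prior × likelihood:
  Casast infection: 0.289 × 0.66 = 0.19074
  Hedastosis: 0.394 × 0.41 = 0.16154
  Braen's disease: 0.317 × 0.08 = 0.02536
Marginal likelihood of the evidence = 0.37764.
P(Casast infection | evidence) = 0.19074 / 0.37764 ≈ 0.505
P(Hedastosis | evidence) = 0.16154 / 0.37764 ≈ 0.428
P(Braen's disease | evidence) = 0.02536 / 0.37764 ≈ 0.067

0.505, 0.428, 0.067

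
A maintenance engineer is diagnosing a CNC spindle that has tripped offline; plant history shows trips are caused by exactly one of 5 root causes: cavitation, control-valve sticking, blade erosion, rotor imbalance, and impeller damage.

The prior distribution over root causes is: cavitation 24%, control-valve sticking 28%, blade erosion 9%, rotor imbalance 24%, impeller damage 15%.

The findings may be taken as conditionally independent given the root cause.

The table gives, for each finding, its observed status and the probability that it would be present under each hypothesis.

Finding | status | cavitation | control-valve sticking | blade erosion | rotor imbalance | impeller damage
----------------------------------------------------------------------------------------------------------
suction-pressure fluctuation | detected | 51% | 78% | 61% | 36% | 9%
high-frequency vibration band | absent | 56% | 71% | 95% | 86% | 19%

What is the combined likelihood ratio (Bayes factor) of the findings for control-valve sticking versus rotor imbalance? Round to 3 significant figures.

4.49

The Bayes factor is the ratio of the joint likelihoods of the evidence pattern under the two hypotheses (using 1 − P(present | H) for each absent finding).
  control-valve sticking: 0.78 × (1 − 0.71) = 0.2262
  rotor imbalance: 0.36 × (1 − 0.86) = 0.0504
Bayes factor = 0.2262 / 0.0504 ≈ 4.49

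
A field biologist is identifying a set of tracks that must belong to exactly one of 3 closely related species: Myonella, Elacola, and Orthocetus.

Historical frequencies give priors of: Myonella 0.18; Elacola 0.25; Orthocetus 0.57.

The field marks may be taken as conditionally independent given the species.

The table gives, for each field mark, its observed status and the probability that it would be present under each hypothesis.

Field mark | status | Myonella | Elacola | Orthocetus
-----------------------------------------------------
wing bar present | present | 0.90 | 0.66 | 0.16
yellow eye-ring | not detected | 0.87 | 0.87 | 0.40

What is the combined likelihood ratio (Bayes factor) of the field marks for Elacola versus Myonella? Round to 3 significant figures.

The Bayes factor is the ratio of the joint likelihoods of the field mark pattern under the two hypotheses (using 1 − P(present | H) for each absent field mark).
  Elacola: 0.66 × (1 − 0.87) = 0.0858
  Myonella: 0.90 × (1 − 0.87) = 0.117
Bayes factor = 0.0858 / 0.117 ≈ 0.733

0.733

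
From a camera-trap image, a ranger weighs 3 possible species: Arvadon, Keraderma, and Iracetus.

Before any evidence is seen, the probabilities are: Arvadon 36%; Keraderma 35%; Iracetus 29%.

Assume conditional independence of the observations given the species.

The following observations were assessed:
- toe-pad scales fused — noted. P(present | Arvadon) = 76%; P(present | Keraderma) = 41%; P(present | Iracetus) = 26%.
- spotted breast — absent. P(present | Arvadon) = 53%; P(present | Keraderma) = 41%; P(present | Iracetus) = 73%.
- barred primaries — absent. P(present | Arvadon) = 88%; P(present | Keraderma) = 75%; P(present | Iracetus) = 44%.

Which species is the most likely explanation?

By Bayes' rule with conditional independence, the unnormalized weight for each hypothesis is prior × ∏ likelihoods (using 1 − P(present | H) for each absent observation):
  Arvadon: 0.36 × 0.76 × (1 − 0.53) × (1 − 0.88) = 0.015431
  Keraderma: 0.35 × 0.41 × (1 − 0.41) × (1 − 0.75) = 0.021166
  Iracetus: 0.29 × 0.26 × (1 − 0.73) × (1 − 0.44) = 0.0114
The unnormalized weights sum to 0.047998.
P(Arvadon | evidence) ≈ 0.015431 / 0.047998 ≈ 0.321
P(Keraderma | evidence) ≈ 0.021166 / 0.047998 ≈ 0.441
P(Iracetus | evidence) ≈ 0.0114 / 0.047998 ≈ 0.238
The largest is 0.441, so Keraderma is most probable.

Keraderma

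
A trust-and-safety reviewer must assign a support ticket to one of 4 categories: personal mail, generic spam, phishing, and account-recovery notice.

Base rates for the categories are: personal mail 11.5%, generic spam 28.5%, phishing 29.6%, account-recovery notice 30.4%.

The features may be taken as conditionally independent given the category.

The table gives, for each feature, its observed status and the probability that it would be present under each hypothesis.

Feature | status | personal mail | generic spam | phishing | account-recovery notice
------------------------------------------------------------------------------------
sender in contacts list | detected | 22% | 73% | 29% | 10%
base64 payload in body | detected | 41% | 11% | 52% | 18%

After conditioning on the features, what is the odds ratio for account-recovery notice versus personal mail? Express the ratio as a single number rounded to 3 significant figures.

0.528

Posterior odds equal prior odds times the likelihood ratio; only the two competing hypotheses matter.
  account-recovery notice: 0.304 × 0.10 × 0.18 = 0.005472
  personal mail: 0.115 × 0.22 × 0.41 = 0.010373
Odds(account-recovery notice : personal mail) = 0.005472 / 0.010373 ≈ 0.528.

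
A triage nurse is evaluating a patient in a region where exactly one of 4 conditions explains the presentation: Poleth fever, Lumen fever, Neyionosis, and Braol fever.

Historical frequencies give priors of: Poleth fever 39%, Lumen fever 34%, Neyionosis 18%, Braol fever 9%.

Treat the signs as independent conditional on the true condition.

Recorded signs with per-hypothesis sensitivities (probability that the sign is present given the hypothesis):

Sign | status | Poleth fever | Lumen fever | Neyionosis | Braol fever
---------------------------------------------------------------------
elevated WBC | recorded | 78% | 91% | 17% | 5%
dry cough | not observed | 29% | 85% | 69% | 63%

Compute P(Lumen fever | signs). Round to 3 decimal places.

By Bayes' rule with conditional independence, the unnormalized weight for each hypothesis is prior × ∏ likelihoods (using 1 − P(present | H) for each absent sign):
  Poleth fever: 0.39 × 0.78 × (1 − 0.29) = 0.21598
  Lumen fever: 0.34 × 0.91 × (1 − 0.85) = 0.04641
  Neyionosis: 0.18 × 0.17 × (1 − 0.69) = 0.009486
  Braol fever: 0.09 × 0.05 × (1 − 0.63) = 0.001665
The unnormalized weights sum to 0.27354.
P(Lumen fever | evidence) = 0.04641 / 0.27354 ≈ 0.170.

0.170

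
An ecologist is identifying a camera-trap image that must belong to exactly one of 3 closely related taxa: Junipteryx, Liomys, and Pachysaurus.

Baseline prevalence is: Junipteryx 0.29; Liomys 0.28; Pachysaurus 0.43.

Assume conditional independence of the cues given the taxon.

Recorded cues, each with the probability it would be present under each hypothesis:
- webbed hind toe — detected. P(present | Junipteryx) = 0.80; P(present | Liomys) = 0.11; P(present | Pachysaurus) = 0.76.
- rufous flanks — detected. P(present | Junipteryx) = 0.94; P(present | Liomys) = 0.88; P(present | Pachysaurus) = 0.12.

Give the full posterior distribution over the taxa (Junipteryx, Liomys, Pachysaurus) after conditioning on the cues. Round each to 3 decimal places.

0.767, 0.095, 0.138

By Bayes' rule with conditional independence, the unnormalized weight for each hypothesis is prior × ∏ likelihoods:
  Junipteryx: 0.29 × 0.80 × 0.94 = 0.21808
  Liomys: 0.28 × 0.11 × 0.88 = 0.027104
  Pachysaurus: 0.43 × 0.76 × 0.12 = 0.039216
The unnormalized weights sum to 0.2844.
P(Junipteryx | evidence) = 0.21808 / 0.2844 ≈ 0.767
P(Liomys | evidence) = 0.027104 / 0.2844 ≈ 0.095
P(Pachysaurus | evidence) = 0.039216 / 0.2844 ≈ 0.138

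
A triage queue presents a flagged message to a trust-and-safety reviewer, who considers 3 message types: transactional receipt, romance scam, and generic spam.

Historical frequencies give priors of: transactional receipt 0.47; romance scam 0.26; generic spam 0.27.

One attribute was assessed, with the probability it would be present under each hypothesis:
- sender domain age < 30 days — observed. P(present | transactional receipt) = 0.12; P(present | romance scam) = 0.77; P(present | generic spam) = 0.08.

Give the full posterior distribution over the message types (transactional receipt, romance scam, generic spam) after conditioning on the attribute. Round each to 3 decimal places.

0.203, 0.720, 0.078

For each hypothesis, the unnormalized posterior weight is prior × likelihood:
  transactional receipt: 0.47 × 0.12 = 0.0564
  romance scam: 0.26 × 0.77 = 0.2002
  generic spam: 0.27 × 0.08 = 0.0216
The unnormalized weights sum to 0.2782.
P(transactional receipt | evidence) = 0.0564 / 0.2782 ≈ 0.203
P(romance scam | evidence) = 0.2002 / 0.2782 ≈ 0.720
P(generic spam | evidence) = 0.0216 / 0.2782 ≈ 0.078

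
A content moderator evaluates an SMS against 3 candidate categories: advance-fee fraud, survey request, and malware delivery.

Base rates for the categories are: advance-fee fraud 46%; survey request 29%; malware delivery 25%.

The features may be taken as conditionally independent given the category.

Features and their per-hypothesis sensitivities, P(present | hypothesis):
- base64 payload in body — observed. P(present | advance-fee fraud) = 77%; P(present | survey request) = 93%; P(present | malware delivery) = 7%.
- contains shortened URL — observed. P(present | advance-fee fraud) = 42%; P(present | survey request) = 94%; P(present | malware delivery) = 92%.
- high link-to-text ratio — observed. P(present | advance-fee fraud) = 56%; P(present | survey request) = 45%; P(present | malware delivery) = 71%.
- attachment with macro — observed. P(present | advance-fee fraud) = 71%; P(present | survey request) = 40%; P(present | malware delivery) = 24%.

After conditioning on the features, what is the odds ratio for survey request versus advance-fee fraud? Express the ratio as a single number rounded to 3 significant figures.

Posterior odds equal prior odds times the likelihood ratio; only the two competing hypotheses matter.
  survey request: 0.29 × 0.93 × 0.94 × 0.45 × 0.40 = 0.045633
  advance-fee fraud: 0.46 × 0.77 × 0.42 × 0.56 × 0.71 = 0.059149
Odds(survey request : advance-fee fraud) = 0.045633 / 0.059149 ≈ 0.772.

0.772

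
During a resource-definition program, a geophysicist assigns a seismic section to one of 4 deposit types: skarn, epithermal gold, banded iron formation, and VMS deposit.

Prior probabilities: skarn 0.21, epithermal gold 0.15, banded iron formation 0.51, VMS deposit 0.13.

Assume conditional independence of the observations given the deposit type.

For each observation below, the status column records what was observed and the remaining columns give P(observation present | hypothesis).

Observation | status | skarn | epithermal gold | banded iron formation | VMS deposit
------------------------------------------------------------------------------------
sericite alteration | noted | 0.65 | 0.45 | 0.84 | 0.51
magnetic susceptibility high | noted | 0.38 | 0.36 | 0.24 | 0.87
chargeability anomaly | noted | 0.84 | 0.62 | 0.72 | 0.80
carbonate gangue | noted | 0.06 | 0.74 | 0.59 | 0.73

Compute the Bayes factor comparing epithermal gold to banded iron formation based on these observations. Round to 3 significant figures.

0.868

Take the product of per-observation likelihoods under each hypothesis, then divide.
  epithermal gold: 0.45 × 0.36 × 0.62 × 0.74 = 0.074326
  banded iron formation: 0.84 × 0.24 × 0.72 × 0.59 = 0.08564
Bayes factor = 0.074326 / 0.08564 ≈ 0.868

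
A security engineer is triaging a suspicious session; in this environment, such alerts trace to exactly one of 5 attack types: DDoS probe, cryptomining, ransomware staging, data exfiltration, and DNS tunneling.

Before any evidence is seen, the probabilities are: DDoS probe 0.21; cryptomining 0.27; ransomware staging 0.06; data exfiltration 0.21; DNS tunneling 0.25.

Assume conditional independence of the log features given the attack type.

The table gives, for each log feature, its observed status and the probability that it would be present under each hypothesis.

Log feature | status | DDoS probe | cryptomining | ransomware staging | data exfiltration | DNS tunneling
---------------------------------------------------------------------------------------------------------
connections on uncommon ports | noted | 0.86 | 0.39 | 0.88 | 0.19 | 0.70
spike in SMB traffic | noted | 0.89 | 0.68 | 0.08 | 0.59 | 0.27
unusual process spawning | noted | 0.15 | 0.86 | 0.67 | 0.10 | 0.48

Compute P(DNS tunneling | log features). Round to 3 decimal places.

Multiply each prior by the joint likelihood of the log feature pattern:
  DDoS probe: 0.21 × 0.86 × 0.89 × 0.15 = 0.02411
  cryptomining: 0.27 × 0.39 × 0.68 × 0.86 = 0.061579
  ransomware staging: 0.06 × 0.88 × 0.08 × 0.67 = 0.0028301
  data exfiltration: 0.21 × 0.19 × 0.59 × 0.10 = 0.0023541
  DNS tunneling: 0.25 × 0.70 × 0.27 × 0.48 = 0.02268
Normalizing constant Z = 0.02411 + 0.061579 + 0.0028301 + 0.0023541 + 0.02268 = 0.11355.
P(DNS tunneling | evidence) = 0.02268 / 0.11355 ≈ 0.200.

0.200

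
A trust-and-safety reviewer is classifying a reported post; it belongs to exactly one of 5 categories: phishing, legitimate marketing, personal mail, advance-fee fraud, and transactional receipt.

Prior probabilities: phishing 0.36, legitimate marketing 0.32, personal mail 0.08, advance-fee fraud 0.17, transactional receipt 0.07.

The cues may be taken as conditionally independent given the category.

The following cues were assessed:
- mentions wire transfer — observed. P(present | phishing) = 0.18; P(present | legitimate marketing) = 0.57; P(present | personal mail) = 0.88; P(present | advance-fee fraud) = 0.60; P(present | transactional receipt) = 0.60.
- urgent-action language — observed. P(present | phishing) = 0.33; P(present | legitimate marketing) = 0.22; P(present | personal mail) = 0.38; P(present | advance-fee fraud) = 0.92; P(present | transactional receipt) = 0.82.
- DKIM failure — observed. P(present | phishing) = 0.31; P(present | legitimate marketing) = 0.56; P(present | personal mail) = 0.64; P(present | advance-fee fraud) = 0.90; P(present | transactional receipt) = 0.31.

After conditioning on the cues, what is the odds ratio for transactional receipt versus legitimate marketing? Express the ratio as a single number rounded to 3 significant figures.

The normalizing constant cancels in an odds ratio, so compute prior × likelihood for the two hypotheses only:
  transactional receipt: 0.07 × 0.60 × 0.82 × 0.31 = 0.010676
  legitimate marketing: 0.32 × 0.57 × 0.22 × 0.56 = 0.022472
Odds(transactional receipt : legitimate marketing) = 0.010676 / 0.022472 ≈ 0.475.

0.475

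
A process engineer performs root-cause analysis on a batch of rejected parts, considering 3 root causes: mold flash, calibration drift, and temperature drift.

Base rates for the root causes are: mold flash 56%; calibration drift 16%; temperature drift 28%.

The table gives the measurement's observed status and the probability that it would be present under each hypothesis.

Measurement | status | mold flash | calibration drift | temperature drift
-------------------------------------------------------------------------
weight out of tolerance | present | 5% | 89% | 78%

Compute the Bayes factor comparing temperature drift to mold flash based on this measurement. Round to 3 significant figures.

Likelihood of this measurement under each hypothesis:
  temperature drift: 0.78
  mold flash: 0.05
Bayes factor = 0.78 / 0.05 ≈ 15.6

15.6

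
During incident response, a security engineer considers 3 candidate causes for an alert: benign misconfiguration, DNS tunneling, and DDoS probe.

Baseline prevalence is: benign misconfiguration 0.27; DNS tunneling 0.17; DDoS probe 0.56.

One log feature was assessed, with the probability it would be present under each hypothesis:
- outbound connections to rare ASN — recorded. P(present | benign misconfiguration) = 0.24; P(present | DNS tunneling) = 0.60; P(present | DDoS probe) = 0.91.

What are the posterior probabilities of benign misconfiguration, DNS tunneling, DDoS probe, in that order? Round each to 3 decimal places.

Multiply each prior by the likelihood of the log feature:
  benign misconfiguration: 0.27 × 0.24 = 0.0648
  DNS tunneling: 0.17 × 0.60 = 0.102
  DDoS probe: 0.56 × 0.91 = 0.5096
Marginal likelihood of the evidence = 0.6764.
P(benign misconfiguration | evidence) = 0.0648 / 0.6764 ≈ 0.096
P(DNS tunneling | evidence) = 0.102 / 0.6764 ≈ 0.151
P(DDoS probe | evidence) = 0.5096 / 0.6764 ≈ 0.753

0.096, 0.151, 0.753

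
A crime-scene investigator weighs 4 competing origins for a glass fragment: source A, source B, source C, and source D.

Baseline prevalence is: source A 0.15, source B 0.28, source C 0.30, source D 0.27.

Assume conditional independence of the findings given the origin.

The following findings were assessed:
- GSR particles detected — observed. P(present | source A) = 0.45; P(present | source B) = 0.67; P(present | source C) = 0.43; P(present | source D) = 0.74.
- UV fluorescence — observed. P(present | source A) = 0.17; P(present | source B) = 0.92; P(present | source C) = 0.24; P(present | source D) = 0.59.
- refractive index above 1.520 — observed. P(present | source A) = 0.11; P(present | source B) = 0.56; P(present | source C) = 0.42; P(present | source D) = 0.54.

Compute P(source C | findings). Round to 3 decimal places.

For each hypothesis, the unnormalized posterior weight is prior × product of the finding likelihoods:
  source A: 0.15 × 0.45 × 0.17 × 0.11 = 0.0012623
  source B: 0.28 × 0.67 × 0.92 × 0.56 = 0.096652
  source C: 0.30 × 0.43 × 0.24 × 0.42 = 0.013003
  source D: 0.27 × 0.74 × 0.59 × 0.54 = 0.063656
Normalizing constant Z = 0.0012623 + 0.096652 + 0.013003 + 0.063656 = 0.17457.
P(source C | evidence) = 0.013003 / 0.17457 ≈ 0.074.

0.074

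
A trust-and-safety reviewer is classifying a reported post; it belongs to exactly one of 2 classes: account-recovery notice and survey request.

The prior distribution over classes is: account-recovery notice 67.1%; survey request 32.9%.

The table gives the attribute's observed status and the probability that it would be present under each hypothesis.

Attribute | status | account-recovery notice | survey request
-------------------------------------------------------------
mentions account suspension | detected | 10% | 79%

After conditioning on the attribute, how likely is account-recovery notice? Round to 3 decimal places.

0.205

Multiply each prior by the likelihood of the attribute:
  account-recovery notice: 0.671 × 0.10 = 0.0671
  survey request: 0.329 × 0.79 = 0.25991
Marginal likelihood of the evidence = 0.32701.
P(account-recovery notice | evidence) = 0.0671 / 0.32701 ≈ 0.205.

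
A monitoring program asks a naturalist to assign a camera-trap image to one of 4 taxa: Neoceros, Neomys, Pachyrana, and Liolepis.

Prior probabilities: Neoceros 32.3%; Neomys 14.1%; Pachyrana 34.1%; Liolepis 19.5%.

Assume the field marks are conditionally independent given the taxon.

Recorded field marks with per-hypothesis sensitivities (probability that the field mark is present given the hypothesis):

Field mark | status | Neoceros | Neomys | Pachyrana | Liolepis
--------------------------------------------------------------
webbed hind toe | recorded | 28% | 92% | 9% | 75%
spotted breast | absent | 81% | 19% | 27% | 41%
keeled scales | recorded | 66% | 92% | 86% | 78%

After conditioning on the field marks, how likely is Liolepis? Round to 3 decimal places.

For each hypothesis, the unnormalized posterior weight is prior × product of the field mark likelihoods (using 1 − P(present | H) for each absent field mark):
  Neoceros: 0.323 × 0.28 × (1 − 0.81) × 0.66 = 0.011341
  Neomys: 0.141 × 0.92 × (1 − 0.19) × 0.92 = 0.096667
  Pachyrana: 0.341 × 0.09 × (1 − 0.27) × 0.86 = 0.019267
  Liolepis: 0.195 × 0.75 × (1 − 0.41) × 0.78 = 0.067304
Marginal likelihood of the evidence = 0.19458.
P(Liolepis | evidence) = 0.067304 / 0.19458 ≈ 0.346.

0.346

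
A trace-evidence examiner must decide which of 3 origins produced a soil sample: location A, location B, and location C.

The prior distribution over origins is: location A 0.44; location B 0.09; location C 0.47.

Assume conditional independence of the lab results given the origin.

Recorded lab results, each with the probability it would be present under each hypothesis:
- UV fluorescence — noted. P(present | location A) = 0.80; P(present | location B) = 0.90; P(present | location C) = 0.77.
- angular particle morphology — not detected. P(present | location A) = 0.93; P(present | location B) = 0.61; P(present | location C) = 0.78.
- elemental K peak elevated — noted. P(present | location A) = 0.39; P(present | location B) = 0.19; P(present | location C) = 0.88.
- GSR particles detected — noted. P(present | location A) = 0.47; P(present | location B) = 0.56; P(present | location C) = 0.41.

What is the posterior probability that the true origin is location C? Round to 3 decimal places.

0.785

Multiply each prior by the joint likelihood of the lab result pattern (using 1 − P(present | H) for each absent lab result):
  location A: 0.44 × 0.80 × (1 − 0.93) × 0.39 × 0.47 = 0.0045165
  location B: 0.09 × 0.90 × (1 − 0.61) × 0.19 × 0.56 = 0.0033612
  location C: 0.47 × 0.77 × (1 − 0.78) × 0.88 × 0.41 = 0.028726
The unnormalized weights sum to 0.036604.
P(location C | evidence) = 0.028726 / 0.036604 ≈ 0.785.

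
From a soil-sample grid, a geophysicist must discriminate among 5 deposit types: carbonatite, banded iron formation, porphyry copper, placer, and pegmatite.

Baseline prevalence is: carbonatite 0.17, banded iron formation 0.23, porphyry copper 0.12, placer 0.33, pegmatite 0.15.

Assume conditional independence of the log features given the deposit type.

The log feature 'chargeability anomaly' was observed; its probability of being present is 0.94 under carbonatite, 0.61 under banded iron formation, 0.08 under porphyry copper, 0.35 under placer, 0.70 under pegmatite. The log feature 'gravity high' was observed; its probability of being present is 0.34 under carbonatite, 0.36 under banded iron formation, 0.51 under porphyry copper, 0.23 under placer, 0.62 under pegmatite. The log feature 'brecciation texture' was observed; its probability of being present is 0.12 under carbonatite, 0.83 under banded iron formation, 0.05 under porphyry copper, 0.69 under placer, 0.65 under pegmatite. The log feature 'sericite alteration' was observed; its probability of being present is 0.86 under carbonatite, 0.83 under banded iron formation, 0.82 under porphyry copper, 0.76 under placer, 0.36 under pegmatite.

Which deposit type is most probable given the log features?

banded iron formation

For each hypothesis, the unnormalized posterior weight is prior × product of the log feature likelihoods:
  carbonatite: 0.17 × 0.94 × 0.34 × 0.12 × 0.86 = 0.0056071
  banded iron formation: 0.23 × 0.61 × 0.36 × 0.83 × 0.83 = 0.034795
  porphyry copper: 0.12 × 0.08 × 0.51 × 0.05 × 0.82 = 0.00020074
  placer: 0.33 × 0.35 × 0.23 × 0.69 × 0.76 = 0.013931
  pegmatite: 0.15 × 0.70 × 0.62 × 0.65 × 0.36 = 0.015233
The unnormalized weights sum to 0.069767.
P(carbonatite | evidence) ≈ 0.0056071 / 0.069767 ≈ 0.080
P(banded iron formation | evidence) ≈ 0.034795 / 0.069767 ≈ 0.499
P(porphyry copper | evidence) ≈ 0.00020074 / 0.069767 ≈ 0.003
P(placer | evidence) ≈ 0.013931 / 0.069767 ≈ 0.200
P(pegmatite | evidence) ≈ 0.015233 / 0.069767 ≈ 0.218
The largest is 0.499, so banded iron formation is most probable.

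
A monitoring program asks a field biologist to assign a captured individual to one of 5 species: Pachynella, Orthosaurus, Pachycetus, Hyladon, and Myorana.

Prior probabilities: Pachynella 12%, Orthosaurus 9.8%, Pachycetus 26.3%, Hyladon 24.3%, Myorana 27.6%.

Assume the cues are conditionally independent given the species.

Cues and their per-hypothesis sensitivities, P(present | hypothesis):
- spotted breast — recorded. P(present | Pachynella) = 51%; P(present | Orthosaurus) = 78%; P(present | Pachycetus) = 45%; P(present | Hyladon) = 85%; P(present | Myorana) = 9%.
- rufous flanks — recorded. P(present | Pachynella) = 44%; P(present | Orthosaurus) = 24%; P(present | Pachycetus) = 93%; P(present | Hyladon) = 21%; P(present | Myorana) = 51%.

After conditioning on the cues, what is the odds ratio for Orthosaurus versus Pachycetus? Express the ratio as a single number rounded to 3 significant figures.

0.167

Posterior odds equal prior odds times the likelihood ratio; only the two competing hypotheses matter.
  Orthosaurus: 0.098 × 0.78 × 0.24 = 0.018346
  Pachycetus: 0.263 × 0.45 × 0.93 = 0.11007
Odds(Orthosaurus : Pachycetus) = 0.018346 / 0.11007 ≈ 0.167.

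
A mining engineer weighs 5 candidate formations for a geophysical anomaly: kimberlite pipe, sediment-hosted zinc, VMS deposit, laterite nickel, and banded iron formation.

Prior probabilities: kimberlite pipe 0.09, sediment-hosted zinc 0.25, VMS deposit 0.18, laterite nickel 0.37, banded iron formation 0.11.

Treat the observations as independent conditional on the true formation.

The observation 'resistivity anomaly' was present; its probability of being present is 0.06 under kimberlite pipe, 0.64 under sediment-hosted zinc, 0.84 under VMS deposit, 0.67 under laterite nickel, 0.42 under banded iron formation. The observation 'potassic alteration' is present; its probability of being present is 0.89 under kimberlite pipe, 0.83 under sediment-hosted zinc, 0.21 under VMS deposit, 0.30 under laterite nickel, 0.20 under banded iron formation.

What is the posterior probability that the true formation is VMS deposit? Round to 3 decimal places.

0.126

By Bayes' rule with conditional independence, the unnormalized weight for each hypothesis is prior × ∏ likelihoods:
  kimberlite pipe: 0.09 × 0.06 × 0.89 = 0.004806
  sediment-hosted zinc: 0.25 × 0.64 × 0.83 = 0.1328
  VMS deposit: 0.18 × 0.84 × 0.21 = 0.031752
  laterite nickel: 0.37 × 0.67 × 0.30 = 0.07437
  banded iron formation: 0.11 × 0.42 × 0.20 = 0.00924
The unnormalized weights sum to 0.25297.
P(VMS deposit | evidence) = 0.031752 / 0.25297 ≈ 0.126.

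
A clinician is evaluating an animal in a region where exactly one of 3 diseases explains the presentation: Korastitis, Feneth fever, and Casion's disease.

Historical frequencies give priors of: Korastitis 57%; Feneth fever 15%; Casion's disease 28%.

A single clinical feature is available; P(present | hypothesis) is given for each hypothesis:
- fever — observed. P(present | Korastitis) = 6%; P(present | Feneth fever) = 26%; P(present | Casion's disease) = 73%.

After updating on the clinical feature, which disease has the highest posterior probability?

Casion's disease

By Bayes' rule, the unnormalized weight for each hypothesis is prior × likelihood:
  Korastitis: 0.57 × 0.06 = 0.0342
  Feneth fever: 0.15 × 0.26 = 0.039
  Casion's disease: 0.28 × 0.73 = 0.2044
Normalizing constant Z = 0.0342 + 0.039 + 0.2044 = 0.2776.
P(Korastitis | evidence) ≈ 0.0342 / 0.2776 ≈ 0.123
P(Feneth fever | evidence) ≈ 0.039 / 0.2776 ≈ 0.140
P(Casion's disease | evidence) ≈ 0.2044 / 0.2776 ≈ 0.736
The largest is 0.736, so Casion's disease is most probable.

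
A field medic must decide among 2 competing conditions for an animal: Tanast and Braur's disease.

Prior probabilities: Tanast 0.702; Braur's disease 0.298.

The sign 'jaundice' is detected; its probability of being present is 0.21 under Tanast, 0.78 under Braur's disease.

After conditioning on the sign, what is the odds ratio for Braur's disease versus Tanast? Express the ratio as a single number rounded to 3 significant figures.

1.58

Unnormalized posterior weight (prior times the sign likelihood) for each of the two hypotheses:
  Braur's disease: 0.298 × 0.78 = 0.23244
  Tanast: 0.702 × 0.21 = 0.14742
Posterior odds = 0.23244 / 0.14742 ≈ 1.58.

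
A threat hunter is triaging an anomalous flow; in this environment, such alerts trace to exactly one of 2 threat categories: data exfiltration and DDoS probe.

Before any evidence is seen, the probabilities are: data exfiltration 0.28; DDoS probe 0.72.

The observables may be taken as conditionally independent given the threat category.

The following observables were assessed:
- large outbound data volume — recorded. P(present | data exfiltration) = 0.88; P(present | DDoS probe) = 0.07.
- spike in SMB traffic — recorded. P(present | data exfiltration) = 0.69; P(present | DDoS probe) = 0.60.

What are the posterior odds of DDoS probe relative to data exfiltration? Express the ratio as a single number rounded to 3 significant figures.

Unnormalized posterior weight (prior times the observable likelihoods) for each of the two hypotheses:
  DDoS probe: 0.72 × 0.07 × 0.60 = 0.03024
  data exfiltration: 0.28 × 0.88 × 0.69 = 0.17002
Odds(DDoS probe : data exfiltration) = 0.03024 / 0.17002 ≈ 0.178.

0.178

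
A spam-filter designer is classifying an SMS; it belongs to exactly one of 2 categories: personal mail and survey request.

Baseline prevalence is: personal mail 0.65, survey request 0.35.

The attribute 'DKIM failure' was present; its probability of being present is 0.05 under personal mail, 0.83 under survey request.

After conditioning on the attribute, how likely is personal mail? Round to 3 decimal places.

By Bayes' rule, the unnormalized weight for each hypothesis is prior × likelihood:
  personal mail: 0.65 × 0.05 = 0.0325
  survey request: 0.35 × 0.83 = 0.2905
The unnormalized weights sum to 0.323.
P(personal mail | evidence) = 0.0325 / 0.323 ≈ 0.101.

0.101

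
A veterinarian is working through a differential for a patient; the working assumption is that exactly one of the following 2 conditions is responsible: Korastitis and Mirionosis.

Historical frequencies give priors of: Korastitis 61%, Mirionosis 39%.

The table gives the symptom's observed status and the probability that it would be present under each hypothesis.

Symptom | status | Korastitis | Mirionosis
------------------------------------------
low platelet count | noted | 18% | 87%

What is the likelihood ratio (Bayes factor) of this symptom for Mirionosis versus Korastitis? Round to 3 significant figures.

4.83

Likelihood of this symptom under each hypothesis:
  Mirionosis: 0.87
  Korastitis: 0.18
Bayes factor = 0.87 / 0.18 ≈ 4.83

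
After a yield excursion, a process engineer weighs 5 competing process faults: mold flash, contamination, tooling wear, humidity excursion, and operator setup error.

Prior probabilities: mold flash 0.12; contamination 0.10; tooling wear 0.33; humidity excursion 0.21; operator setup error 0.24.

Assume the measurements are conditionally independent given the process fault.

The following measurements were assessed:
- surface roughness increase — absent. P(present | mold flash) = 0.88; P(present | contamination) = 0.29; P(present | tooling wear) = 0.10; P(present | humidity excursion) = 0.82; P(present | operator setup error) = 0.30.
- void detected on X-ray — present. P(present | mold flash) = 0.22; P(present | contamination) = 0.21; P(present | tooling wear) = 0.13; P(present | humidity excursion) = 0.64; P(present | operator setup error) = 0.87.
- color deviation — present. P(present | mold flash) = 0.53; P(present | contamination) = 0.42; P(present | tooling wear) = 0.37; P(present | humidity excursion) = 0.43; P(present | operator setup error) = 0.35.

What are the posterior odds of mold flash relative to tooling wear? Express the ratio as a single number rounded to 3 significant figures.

0.118

The normalizing constant cancels in an odds ratio, so compute prior × likelihood for the two hypotheses only (using 1 − P(present | H) for each absent measurement):
  mold flash: 0.12 × (1 − 0.88) × 0.22 × 0.53 = 0.001679
  tooling wear: 0.33 × (1 − 0.10) × 0.13 × 0.37 = 0.014286
Odds(mold flash : tooling wear) = 0.001679 / 0.014286 ≈ 0.118.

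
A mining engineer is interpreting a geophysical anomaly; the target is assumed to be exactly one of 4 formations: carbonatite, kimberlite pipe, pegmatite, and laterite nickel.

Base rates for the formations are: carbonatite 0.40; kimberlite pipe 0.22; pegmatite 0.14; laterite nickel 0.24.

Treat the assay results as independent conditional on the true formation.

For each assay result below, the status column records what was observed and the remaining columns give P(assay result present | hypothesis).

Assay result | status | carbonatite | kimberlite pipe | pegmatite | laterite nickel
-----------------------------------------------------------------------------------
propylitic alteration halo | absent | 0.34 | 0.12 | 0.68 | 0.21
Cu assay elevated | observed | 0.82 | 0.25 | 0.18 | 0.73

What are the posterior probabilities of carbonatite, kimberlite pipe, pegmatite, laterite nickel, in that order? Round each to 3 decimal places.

0.526, 0.118, 0.020, 0.336

By Bayes' rule with conditional independence, the unnormalized weight for each hypothesis is prior × ∏ likelihoods (using 1 − P(present | H) for each absent assay result):
  carbonatite: 0.40 × (1 − 0.34) × 0.82 = 0.21648
  kimberlite pipe: 0.22 × (1 − 0.12) × 0.25 = 0.0484
  pegmatite: 0.14 × (1 − 0.68) × 0.18 = 0.008064
  laterite nickel: 0.24 × (1 − 0.21) × 0.73 = 0.13841
Normalizing constant Z = 0.21648 + 0.0484 + 0.008064 + 0.13841 = 0.41135.
P(carbonatite | evidence) = 0.21648 / 0.41135 ≈ 0.526
P(kimberlite pipe | evidence) = 0.0484 / 0.41135 ≈ 0.118
P(pegmatite | evidence) = 0.008064 / 0.41135 ≈ 0.020
P(laterite nickel | evidence) = 0.13841 / 0.41135 ≈ 0.336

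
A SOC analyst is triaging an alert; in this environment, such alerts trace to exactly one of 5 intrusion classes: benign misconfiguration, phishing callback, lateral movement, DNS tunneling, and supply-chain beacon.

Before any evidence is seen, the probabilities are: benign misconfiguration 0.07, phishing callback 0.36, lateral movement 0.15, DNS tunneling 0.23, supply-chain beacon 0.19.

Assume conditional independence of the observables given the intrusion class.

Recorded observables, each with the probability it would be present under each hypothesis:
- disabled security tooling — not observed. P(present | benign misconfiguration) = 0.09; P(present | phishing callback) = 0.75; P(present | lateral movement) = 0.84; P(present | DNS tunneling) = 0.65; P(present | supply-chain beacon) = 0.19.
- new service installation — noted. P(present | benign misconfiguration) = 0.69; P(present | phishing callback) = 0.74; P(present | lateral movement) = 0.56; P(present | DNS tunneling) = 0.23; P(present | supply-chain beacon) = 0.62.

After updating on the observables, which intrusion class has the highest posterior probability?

For each hypothesis, the unnormalized posterior weight is prior × product of the observable likelihoods (using 1 − P(present | H) for each absent observable):
  benign misconfiguration: 0.07 × (1 − 0.09) × 0.69 = 0.043953
  phishing callback: 0.36 × (1 − 0.75) × 0.74 = 0.0666
  lateral movement: 0.15 × (1 − 0.84) × 0.56 = 0.01344
  DNS tunneling: 0.23 × (1 − 0.65) × 0.23 = 0.018515
  supply-chain beacon: 0.19 × (1 − 0.19) × 0.62 = 0.095418
Marginal likelihood of the evidence = 0.23793.
P(benign misconfiguration | evidence) ≈ 0.043953 / 0.23793 ≈ 0.185
P(phishing callback | evidence) ≈ 0.0666 / 0.23793 ≈ 0.280
P(lateral movement | evidence) ≈ 0.01344 / 0.23793 ≈ 0.056
P(DNS tunneling | evidence) ≈ 0.018515 / 0.23793 ≈ 0.078
P(supply-chain beacon | evidence) ≈ 0.095418 / 0.23793 ≈ 0.401
The largest is 0.401, so supply-chain beacon is most probable.

supply-chain beacon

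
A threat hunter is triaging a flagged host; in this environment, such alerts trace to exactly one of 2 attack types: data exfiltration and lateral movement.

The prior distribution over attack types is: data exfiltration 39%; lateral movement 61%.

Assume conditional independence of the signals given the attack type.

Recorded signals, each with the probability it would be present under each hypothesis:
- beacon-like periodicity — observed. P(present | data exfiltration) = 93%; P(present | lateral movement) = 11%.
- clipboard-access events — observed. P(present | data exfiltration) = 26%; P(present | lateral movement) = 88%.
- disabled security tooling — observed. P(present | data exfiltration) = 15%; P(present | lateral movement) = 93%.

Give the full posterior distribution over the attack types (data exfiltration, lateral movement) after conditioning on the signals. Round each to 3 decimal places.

Multiply each prior by the joint likelihood of the signal pattern:
  data exfiltration: 0.39 × 0.93 × 0.26 × 0.15 = 0.014145
  lateral movement: 0.61 × 0.11 × 0.88 × 0.93 = 0.054915
The unnormalized weights sum to 0.06906.
P(data exfiltration | evidence) = 0.014145 / 0.06906 ≈ 0.205
P(lateral movement | evidence) = 0.054915 / 0.06906 ≈ 0.795

0.205, 0.795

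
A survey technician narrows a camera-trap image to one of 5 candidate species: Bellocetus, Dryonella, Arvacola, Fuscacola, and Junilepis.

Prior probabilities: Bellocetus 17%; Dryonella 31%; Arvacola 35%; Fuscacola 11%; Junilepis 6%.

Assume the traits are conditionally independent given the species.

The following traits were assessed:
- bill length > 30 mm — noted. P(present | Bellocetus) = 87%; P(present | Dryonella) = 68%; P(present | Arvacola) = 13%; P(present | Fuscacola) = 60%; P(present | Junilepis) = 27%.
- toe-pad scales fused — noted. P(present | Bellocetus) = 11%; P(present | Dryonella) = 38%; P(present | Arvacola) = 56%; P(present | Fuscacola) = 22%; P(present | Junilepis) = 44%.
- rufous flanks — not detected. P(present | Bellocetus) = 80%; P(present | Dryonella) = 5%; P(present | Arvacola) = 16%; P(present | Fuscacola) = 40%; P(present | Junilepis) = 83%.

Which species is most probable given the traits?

By Bayes' rule with conditional independence, the unnormalized weight for each hypothesis is prior × ∏ likelihoods (using 1 − P(present | H) for each absent trait):
  Bellocetus: 0.17 × 0.87 × 0.11 × (1 − 0.80) = 0.0032538
  Dryonella: 0.31 × 0.68 × 0.38 × (1 − 0.05) = 0.076099
  Arvacola: 0.35 × 0.13 × 0.56 × (1 − 0.16) = 0.021403
  Fuscacola: 0.11 × 0.60 × 0.22 × (1 − 0.40) = 0.008712
  Junilepis: 0.06 × 0.27 × 0.44 × (1 − 0.83) = 0.0012118
Marginal likelihood of the evidence = 0.11068.
P(Bellocetus | evidence) ≈ 0.0032538 / 0.11068 ≈ 0.029
P(Dryonella | evidence) ≈ 0.076099 / 0.11068 ≈ 0.688
P(Arvacola | evidence) ≈ 0.021403 / 0.11068 ≈ 0.193
P(Fuscacola | evidence) ≈ 0.008712 / 0.11068 ≈ 0.079
P(Junilepis | evidence) ≈ 0.0012118 / 0.11068 ≈ 0.011
The largest is 0.688, so Dryonella is most probable.

Dryonella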